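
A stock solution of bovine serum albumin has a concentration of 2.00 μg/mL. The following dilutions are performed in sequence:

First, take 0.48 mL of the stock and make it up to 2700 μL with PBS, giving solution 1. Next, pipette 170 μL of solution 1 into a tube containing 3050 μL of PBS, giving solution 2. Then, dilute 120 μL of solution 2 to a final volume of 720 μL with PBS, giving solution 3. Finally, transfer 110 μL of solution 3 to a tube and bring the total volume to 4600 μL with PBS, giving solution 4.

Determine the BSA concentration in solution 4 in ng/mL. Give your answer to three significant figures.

Step 1: 0.48 mL brought to 2700 μL → factor 2.7/0.48 = 5.625
Step 2: 170 μL + 3050 μL = 3220 μL total → factor 3220/170 = 18.941
Step 3: 120 μL brought to 720 μL → factor 720/120 = 6
Step 4: 110 μL brought to 4600 μL → factor 4600/110 = 41.818
Overall dilution factor = 5.625 × 18.941 × 6 × 41.818 = 26733
Final = 2.00 μg/mL / 26733 = 7.481 × 10^-5 μg/mL = 0.0748 ng/mL

0.0748 ng/mL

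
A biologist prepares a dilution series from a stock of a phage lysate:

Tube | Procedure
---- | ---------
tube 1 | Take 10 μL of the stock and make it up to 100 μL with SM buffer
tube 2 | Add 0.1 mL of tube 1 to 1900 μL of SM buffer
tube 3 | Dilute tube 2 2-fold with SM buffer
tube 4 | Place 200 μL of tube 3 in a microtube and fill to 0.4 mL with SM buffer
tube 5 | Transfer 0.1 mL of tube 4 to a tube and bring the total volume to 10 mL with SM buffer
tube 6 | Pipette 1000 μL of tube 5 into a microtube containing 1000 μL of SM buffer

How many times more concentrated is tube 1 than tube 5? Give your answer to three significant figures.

8.00 × 10^3

Step 1: 10 μL brought to 100 μL → factor 100/10 = 10
Step 2: 0.1 mL + 1900 μL = 2 mL total → factor 2/0.1 = 20
Step 3: 2-fold → factor 2
Step 4: 200 μL brought to 0.4 mL → factor 400/200 = 2
Step 5: 0.1 mL brought to 10 mL → factor 10/0.1 = 100
Dilution factor to tube 1 = 10; to tube 5 = 80000
[tube 1]/[tube 5] = (factor to tube 5)/(factor to tube 1) = 80000/10 = 8.00 × 10^3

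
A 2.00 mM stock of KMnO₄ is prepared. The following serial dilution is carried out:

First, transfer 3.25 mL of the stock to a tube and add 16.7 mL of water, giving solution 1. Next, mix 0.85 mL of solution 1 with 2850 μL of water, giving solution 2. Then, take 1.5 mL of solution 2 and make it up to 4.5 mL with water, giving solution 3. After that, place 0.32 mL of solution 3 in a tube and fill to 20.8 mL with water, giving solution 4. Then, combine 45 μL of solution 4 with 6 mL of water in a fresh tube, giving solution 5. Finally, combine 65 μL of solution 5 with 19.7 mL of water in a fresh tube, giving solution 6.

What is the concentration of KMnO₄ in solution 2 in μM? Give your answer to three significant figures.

Step 1: 3.25 mL + 16.7 mL = 19.95 mL total → factor 19.95/3.25 = 6.1385
Step 2: 0.85 mL + 2850 μL = 3.7 mL total → factor 3.7/0.85 = 4.3529
Dilution factor through solution 2 = 6.1385 × 4.3529 = 26.72
[solution 2] = 2.00 mM / 26.72 = 0.07485 mM = 74.8 μM

74.8 μM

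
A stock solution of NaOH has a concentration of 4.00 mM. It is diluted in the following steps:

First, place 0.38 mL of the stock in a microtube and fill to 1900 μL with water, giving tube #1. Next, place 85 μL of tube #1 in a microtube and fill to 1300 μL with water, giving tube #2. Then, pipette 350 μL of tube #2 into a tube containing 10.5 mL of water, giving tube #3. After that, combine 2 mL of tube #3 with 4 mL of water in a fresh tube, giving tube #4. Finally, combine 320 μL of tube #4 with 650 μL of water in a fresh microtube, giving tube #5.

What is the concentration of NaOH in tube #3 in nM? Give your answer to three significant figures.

1.69 × 10^3 nM

Step 1: 0.38 mL brought to 1900 μL → factor 1.9/0.38 = 5
Step 2: 85 μL brought to 1300 μL → factor 1300/85 = 15.294
Step 3: 350 μL + 10.5 mL = 10850 μL total → factor 10850/350 = 31
Dilution factor through tube #3 = 5 × 15.294 × 31 = 2370.6
[tube #3] = 4.00 mM / 2370.6 = 0.001687 mM = 1.69 × 10^3 nM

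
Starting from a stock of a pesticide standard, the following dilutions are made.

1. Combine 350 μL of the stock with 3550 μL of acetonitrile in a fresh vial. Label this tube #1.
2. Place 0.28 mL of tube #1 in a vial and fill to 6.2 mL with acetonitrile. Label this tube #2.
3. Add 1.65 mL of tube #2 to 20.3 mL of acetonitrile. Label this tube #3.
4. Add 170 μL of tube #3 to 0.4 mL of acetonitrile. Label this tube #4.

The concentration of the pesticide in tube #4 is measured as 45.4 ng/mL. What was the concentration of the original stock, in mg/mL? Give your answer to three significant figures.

0.500 mg/mL

Step 1: 350 μL + 3550 μL = 3900 μL total → factor 3900/350 = 11.143
Step 2: 0.28 mL brought to 6.2 mL → factor 6.2/0.28 = 22.143
Step 3: 1.65 mL + 20.3 mL = 21.95 mL total → factor 21.95/1.65 = 13.303
Step 4: 170 μL + 0.4 mL = 570 μL total → factor 570/170 = 3.3529
Overall dilution factor = 11.143 × 22.143 × 13.303 × 3.3529 = 11005
Stock = 45.4 ng/mL × 11005 = 4.996 × 10^5 ng/mL = 0.500 mg/mL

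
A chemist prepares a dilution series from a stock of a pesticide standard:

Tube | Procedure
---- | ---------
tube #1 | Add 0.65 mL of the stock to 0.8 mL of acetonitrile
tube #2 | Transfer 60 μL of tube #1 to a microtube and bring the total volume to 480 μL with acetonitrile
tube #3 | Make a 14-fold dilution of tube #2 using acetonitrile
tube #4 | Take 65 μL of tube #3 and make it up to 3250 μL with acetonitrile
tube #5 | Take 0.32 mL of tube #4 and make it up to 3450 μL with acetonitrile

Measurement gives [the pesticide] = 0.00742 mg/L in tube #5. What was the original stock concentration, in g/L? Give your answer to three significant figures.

Step 1: 0.65 mL + 0.8 mL = 1.45 mL total → factor 1.45/0.65 = 2.2308
Step 2: 60 μL brought to 480 μL → factor 480/60 = 8
Step 3: 14-fold → factor 14
Step 4: 65 μL brought to 3250 μL → factor 3250/65 = 50
Step 5: 0.32 mL brought to 3450 μL → factor 3.45/0.32 = 10.781
Overall dilution factor = 2.2308 × 8 × 14 × 50 × 10.781 = 1.3468 × 10^5
Stock = 0.00742 mg/L × 1.3468 × 10^5 = 999.3 mg/L = 0.999 g/L

0.999 g/L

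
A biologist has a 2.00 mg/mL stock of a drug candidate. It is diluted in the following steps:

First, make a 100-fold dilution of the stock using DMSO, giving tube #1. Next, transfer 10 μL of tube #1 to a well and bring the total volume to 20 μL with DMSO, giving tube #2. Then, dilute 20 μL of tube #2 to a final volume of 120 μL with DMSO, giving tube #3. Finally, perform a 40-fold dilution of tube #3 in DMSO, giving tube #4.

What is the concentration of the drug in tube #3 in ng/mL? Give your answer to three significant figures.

1.67 × 10^3 ng/mL

Step 1: 100-fold → factor 100
Step 2: 10 μL brought to 20 μL → factor 20/10 = 2
Step 3: 20 μL brought to 120 μL → factor 120/20 = 6
Dilution factor through tube #3 = 100 × 2 × 6 = 1200
[tube #3] = 2.00 mg/mL / 1200 = 0.001667 mg/mL = 1.67 × 10^3 ng/mL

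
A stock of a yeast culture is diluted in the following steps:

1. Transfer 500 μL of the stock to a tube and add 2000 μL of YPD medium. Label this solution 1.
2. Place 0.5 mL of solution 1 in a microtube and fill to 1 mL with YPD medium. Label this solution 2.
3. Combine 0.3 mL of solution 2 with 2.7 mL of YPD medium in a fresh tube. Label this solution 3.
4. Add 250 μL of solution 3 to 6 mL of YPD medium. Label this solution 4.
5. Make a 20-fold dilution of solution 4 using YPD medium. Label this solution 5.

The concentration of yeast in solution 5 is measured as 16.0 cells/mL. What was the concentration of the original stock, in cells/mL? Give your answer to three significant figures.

8.00 × 10^5 cells/mL

Step 1: 500 μL + 2000 μL = 2500 μL total → factor 2500/500 = 5
Step 2: 0.5 mL brought to 1 mL → factor 1/0.5 = 2
Step 3: 0.3 mL + 2.7 mL = 3 mL total → factor 3/0.3 = 10
Step 4: 250 μL + 6 mL = 6250 μL total → factor 6250/250 = 25
Step 5: 20-fold → factor 20
Overall dilution factor = 5 × 2 × 10 × 25 × 20 = 50000
Stock = 16.0 cells/mL × 50000 = 8.00 × 10^5 cells/mL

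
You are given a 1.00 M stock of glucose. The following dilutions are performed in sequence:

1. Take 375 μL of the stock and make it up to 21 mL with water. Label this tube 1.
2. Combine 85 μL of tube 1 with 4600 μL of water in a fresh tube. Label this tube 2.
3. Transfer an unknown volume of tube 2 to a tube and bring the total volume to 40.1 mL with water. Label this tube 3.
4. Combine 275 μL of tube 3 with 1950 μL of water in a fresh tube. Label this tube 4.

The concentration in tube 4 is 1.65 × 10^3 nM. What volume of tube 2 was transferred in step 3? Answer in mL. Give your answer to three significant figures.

1.65 mL

Step 1: 375 μL brought to 21 mL → factor 21000/375 = 56
Step 2: 85 μL + 4600 μL = 4685 μL total → factor 4685/85 = 55.118
Step 3: v brought to 40.1 mL → factor = 40.1 mL/v
Step 4: 275 μL + 1950 μL = 2225 μL total → factor 2225/275 = 8.0909
Product of known-step factors = 24973
Overall factor = 1.00 M / (1.65 × 10^3 nM) = 6.0606 × 10^5
Step-3 factor = 6.0606 × 10^5 / 24973 = 24.268
v = 40.1 mL / 24.268 = 1.65 mL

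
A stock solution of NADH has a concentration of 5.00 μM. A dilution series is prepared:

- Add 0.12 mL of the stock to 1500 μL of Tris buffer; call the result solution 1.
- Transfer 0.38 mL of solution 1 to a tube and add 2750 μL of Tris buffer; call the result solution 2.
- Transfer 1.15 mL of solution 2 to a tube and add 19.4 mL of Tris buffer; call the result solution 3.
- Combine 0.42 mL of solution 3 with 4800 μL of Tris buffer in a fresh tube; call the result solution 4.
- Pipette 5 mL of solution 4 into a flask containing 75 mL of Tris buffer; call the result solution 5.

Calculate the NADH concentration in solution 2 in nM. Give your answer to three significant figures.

45.0 nM

Step 1: 0.12 mL + 1500 μL = 1.62 mL total → factor 1.62/0.12 = 13.5
Step 2: 0.38 mL + 2750 μL = 3.13 mL total → factor 3.13/0.38 = 8.2368
Dilution factor through solution 2 = 13.5 × 8.2368 = 111.2
[solution 2] = 5.00 μM / 111.2 = 0.04497 μM = 45.0 nM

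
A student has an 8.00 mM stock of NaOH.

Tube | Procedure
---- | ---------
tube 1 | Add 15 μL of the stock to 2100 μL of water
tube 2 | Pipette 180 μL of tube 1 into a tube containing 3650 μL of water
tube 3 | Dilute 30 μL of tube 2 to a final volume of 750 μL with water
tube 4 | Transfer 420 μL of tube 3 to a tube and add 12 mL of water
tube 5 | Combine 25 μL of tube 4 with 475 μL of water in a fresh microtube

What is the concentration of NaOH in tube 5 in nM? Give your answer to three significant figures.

Step 1: 15 μL + 2100 μL = 2115 μL total → factor 2115/15 = 141
Step 2: 180 μL + 3650 μL = 3830 μL total → factor 3830/180 = 21.278
Step 3: 30 μL brought to 750 μL → factor 750/30 = 25
Step 4: 420 μL + 12 mL = 12420 μL total → factor 12420/420 = 29.571
Step 5: 25 μL + 475 μL = 500 μL total → factor 500/25 = 20
Overall dilution factor = 141 × 21.278 × 25 × 29.571 × 20 = 4.436 × 10^7
Final = 8.00 mM / 4.436 × 10^7 = 1.803 × 10^-7 mM = 0.180 nM

0.180 nM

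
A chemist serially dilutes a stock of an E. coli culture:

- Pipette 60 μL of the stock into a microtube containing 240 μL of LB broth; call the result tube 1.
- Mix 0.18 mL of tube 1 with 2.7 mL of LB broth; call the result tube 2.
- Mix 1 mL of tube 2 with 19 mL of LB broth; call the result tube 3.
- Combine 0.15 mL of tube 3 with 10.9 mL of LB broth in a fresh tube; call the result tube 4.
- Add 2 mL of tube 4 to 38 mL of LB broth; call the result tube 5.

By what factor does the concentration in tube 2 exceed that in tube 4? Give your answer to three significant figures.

Step 1: 60 μL + 240 μL = 300 μL total → factor 300/60 = 5
Step 2: 0.18 mL + 2.7 mL = 2.88 mL total → factor 2.88/0.18 = 16
Step 3: 1 mL + 19 mL = 20 mL total → factor 20/1 = 20
Step 4: 0.15 mL + 10.9 mL = 11.05 mL total → factor 11.05/0.15 = 73.667
Dilution factor to tube 2 = 80; to tube 4 = 1.1787 × 10^5
[tube 2]/[tube 4] = (factor to tube 4)/(factor to tube 2) = 1.1787 × 10^5/80 = 1.47 × 10^3

1.47 × 10^3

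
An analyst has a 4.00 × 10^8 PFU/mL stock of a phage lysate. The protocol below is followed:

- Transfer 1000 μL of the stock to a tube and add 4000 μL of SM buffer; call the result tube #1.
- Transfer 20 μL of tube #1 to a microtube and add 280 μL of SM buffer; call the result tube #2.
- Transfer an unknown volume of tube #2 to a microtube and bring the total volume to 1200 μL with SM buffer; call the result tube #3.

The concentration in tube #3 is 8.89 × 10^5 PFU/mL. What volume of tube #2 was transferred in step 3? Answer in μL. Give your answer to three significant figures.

Step 1: 1000 μL + 4000 μL = 5000 μL total → factor 5000/1000 = 5
Step 2: 20 μL + 280 μL = 300 μL total → factor 300/20 = 15
Step 3: v brought to 1200 μL → factor = 1200 μL/v
Product of known-step factors = 75
Overall factor = 4.00 × 10^8 PFU/mL / (8.89 × 10^5 PFU/mL) = 449.94
Step-3 factor = 449.94 / 75 = 5.9993
v = 1200 μL / 5.9993 = 200 μL

200 μL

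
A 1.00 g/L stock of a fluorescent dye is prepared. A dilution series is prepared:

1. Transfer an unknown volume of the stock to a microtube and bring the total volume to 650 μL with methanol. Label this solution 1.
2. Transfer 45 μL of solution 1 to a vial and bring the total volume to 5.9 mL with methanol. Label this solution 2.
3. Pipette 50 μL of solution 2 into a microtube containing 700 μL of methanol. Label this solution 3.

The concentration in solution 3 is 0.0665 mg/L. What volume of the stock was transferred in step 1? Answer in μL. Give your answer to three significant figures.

Step 1: v brought to 650 μL → factor = 650 μL/v
Step 2: 45 μL brought to 5.9 mL → factor 5900/45 = 131.11
Step 3: 50 μL + 700 μL = 750 μL total → factor 750/50 = 15
Product of known-step factors = 1966.7
Overall factor = 1.00 g/L / (0.0665 mg/L) = 15038
Step-1 factor = 15038 / 1966.7 = 7.6462
v = 650 μL / 7.6462 = 85.0 μL

85.0 μL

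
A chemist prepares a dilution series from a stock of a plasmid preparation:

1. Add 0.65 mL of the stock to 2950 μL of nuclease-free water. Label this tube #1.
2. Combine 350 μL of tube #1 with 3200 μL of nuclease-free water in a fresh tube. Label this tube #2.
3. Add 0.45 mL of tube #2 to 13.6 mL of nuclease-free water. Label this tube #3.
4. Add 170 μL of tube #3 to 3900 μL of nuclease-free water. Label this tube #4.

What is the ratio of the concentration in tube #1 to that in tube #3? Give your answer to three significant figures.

Step 1: 0.65 mL + 2950 μL = 3.6 mL total → factor 3.6/0.65 = 5.5385
Step 2: 350 μL + 3200 μL = 3550 μL total → factor 3550/350 = 10.143
Step 3: 0.45 mL + 13.6 mL = 14.05 mL total → factor 14.05/0.45 = 31.222
Dilution factor to tube #1 = 5.5385; to tube #3 = 1753.9
[tube #1]/[tube #3] = (factor to tube #3)/(factor to tube #1) = 1753.9/5.5385 = 317

317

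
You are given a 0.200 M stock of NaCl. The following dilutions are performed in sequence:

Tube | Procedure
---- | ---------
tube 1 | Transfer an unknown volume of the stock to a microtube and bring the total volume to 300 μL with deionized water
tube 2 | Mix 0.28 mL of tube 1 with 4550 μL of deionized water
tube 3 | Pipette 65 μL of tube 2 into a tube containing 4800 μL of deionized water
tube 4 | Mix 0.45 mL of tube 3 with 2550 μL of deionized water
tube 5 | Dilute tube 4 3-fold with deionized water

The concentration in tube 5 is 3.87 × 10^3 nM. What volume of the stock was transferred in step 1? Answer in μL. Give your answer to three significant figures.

Step 1: v brought to 300 μL → factor = 300 μL/v
Step 2: 0.28 mL + 4550 μL = 4.83 mL total → factor 4.83/0.28 = 17.25
Step 3: 65 μL + 4800 μL = 4865 μL total → factor 4865/65 = 74.846
Step 4: 0.45 mL + 2550 μL = 3 mL total → factor 3/0.45 = 6.6667
Step 5: 3-fold → factor 3
Product of known-step factors = 25822
Overall factor = 0.200 M / (3.87 × 10^3 nM) = 51680
Step-1 factor = 51680 / 25822 = 2.0014
v = 300 μL / 2.0014 = 150 μL

150 μL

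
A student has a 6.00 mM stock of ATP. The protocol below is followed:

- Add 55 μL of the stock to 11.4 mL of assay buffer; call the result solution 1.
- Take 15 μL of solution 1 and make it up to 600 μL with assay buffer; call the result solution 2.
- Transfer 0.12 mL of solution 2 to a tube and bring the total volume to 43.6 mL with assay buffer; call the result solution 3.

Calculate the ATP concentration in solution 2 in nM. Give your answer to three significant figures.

Step 1: 55 μL + 11.4 mL = 11455 μL total → factor 11455/55 = 208.27
Step 2: 15 μL brought to 600 μL → factor 600/15 = 40
Dilution factor through solution 2 = 208.27 × 40 = 8330.9
[solution 2] = 6.00 mM / 8330.9 = 0.0007202 mM = 720 nM

720 nM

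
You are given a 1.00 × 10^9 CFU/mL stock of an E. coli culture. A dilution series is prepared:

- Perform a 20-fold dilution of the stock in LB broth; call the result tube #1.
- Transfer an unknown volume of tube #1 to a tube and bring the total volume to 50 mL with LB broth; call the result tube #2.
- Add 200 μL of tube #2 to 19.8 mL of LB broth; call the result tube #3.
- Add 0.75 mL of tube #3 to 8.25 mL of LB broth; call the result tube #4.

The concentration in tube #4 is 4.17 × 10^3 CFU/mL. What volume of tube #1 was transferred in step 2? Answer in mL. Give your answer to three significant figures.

Step 1: 20-fold → factor 20
Step 2: v brought to 50 mL → factor = 50 mL/v
Step 3: 200 μL + 19.8 mL = 20000 μL total → factor 20000/200 = 100
Step 4: 0.75 mL + 8.25 mL = 9 mL total → factor 9/0.75 = 12
Product of known-step factors = 24000
Overall factor = 1.00 × 10^9 CFU/mL / (4.17 × 10^3 CFU/mL) = 2.3981 × 10^5
Step-2 factor = 2.3981 × 10^5 / 24000 = 9.992
v = 50 mL / 9.992 = 5.00 mL

5.00 mL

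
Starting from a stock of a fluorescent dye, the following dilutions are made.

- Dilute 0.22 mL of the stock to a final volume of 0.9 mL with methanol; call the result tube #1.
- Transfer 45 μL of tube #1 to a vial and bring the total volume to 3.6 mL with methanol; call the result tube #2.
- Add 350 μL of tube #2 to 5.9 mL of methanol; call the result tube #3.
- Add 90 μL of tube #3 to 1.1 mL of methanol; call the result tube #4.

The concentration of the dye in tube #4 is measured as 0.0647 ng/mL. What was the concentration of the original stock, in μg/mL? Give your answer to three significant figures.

Step 1: 0.22 mL brought to 0.9 mL → factor 0.9/0.22 = 4.0909
Step 2: 45 μL brought to 3.6 mL → factor 3600/45 = 80
Step 3: 350 μL + 5.9 mL = 6250 μL total → factor 6250/350 = 17.857
Step 4: 90 μL + 1.1 mL = 1190 μL total → factor 1190/90 = 13.222
Overall dilution factor = 4.0909 × 80 × 17.857 × 13.222 = 77273
Stock = 0.0647 ng/mL × 77273 = 5000 ng/mL = 5.00 μg/mL

5.00 μg/mL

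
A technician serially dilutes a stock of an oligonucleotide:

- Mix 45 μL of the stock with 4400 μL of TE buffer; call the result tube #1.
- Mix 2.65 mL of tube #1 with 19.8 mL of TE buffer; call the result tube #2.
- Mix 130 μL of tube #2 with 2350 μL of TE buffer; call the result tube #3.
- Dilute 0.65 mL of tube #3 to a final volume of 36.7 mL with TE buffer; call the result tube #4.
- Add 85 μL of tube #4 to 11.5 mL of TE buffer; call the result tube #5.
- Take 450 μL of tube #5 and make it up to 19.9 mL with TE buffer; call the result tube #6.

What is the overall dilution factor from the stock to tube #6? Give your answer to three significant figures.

5.43 × 10^9

Step 1: 45 μL + 4400 μL = 4445 μL total → factor 4445/45 = 98.778
Step 2: 2.65 mL + 19.8 mL = 22.45 mL total → factor 22.45/2.65 = 8.4717
Step 3: 130 μL + 2350 μL = 2480 μL total → factor 2480/130 = 19.077
Step 4: 0.65 mL brought to 36.7 mL → factor 36.7/0.65 = 56.462
Step 5: 85 μL + 11.5 mL = 11585 μL total → factor 11585/85 = 136.29
Step 6: 450 μL brought to 19.9 mL → factor 19900/450 = 44.222
Overall dilution factor = 98.778 × 8.4717 × 19.077 × 56.462 × 136.29 × 44.222 = 5.4326 × 10^9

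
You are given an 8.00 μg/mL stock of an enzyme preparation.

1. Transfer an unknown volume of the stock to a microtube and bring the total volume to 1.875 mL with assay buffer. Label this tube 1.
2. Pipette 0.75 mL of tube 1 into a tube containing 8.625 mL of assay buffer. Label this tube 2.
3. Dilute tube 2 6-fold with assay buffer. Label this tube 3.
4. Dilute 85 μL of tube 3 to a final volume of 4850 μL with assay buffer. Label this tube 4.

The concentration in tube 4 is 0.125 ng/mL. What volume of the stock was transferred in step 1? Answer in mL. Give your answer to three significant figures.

0.125 mL

Step 1: v brought to 1.875 mL → factor = 1.875 mL/v
Step 2: 0.75 mL + 8.625 mL = 9.375 mL total → factor 9.375/0.75 = 12.5
Step 3: 6-fold → factor 6
Step 4: 85 μL brought to 4850 μL → factor 4850/85 = 57.059
Product of known-step factors = 4279.4
Overall factor = 8.00 μg/mL / (0.125 ng/mL) = 64000
Step-1 factor = 64000 / 4279.4 = 14.955
v = 1.875 mL / 14.955 = 0.125 mL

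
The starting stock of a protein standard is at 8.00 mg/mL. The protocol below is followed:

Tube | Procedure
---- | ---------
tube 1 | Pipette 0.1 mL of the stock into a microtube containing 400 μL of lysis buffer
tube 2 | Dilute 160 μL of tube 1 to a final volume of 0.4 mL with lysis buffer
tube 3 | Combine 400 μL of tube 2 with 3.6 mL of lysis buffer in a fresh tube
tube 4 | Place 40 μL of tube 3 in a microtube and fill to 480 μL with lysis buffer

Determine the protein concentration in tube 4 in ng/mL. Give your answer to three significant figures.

5.33 × 10^3 ng/mL

Step 1: 0.1 mL + 400 μL = 0.5 mL total → factor 0.5/0.1 = 5
Step 2: 160 μL brought to 0.4 mL → factor 400/160 = 2.5
Step 3: 400 μL + 3.6 mL = 4000 μL total → factor 4000/400 = 10
Step 4: 40 μL brought to 480 μL → factor 480/40 = 12
Overall dilution factor = 5 × 2.5 × 10 × 12 = 1500
Final = 8.00 mg/mL / 1500 = 0.005333 mg/mL = 5.33 × 10^3 ng/mL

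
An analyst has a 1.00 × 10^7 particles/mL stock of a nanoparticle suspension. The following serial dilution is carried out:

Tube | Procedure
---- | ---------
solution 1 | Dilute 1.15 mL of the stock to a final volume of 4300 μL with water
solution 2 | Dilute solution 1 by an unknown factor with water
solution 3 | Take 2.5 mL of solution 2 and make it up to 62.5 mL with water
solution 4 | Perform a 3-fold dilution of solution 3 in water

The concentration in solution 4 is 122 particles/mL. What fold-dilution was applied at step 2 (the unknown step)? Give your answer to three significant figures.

Step 1: 1.15 mL brought to 4300 μL → factor 4.3/1.15 = 3.7391
Step 2: unknown factor x
Step 3: 2.5 mL brought to 62.5 mL → factor 62.5/2.5 = 25
Step 4: 3-fold → factor 3
Product of known-step factors = 280.43
Overall factor = 1.00 × 10^7 particles/mL / (122 particles/mL) = 81967
x = 81967 / 280.43 = 292

292-fold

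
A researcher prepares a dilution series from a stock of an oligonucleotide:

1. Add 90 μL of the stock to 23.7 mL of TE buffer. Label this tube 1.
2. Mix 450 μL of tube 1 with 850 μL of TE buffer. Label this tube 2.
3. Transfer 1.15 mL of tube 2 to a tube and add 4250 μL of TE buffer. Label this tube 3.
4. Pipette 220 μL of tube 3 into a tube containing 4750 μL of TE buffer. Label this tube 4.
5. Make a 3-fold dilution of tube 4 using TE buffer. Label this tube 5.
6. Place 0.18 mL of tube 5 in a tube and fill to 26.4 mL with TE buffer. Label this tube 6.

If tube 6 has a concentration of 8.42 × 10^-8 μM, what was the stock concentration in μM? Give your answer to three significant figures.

3.00 μM

Step 1: 90 μL + 23.7 mL = 23790 μL total → factor 23790/90 = 264.33
Step 2: 450 μL + 850 μL = 1300 μL total → factor 1300/450 = 2.8889
Step 3: 1.15 mL + 4250 μL = 5.4 mL total → factor 5.4/1.15 = 4.6957
Step 4: 220 μL + 4750 μL = 4970 μL total → factor 4970/220 = 22.591
Step 5: 3-fold → factor 3
Step 6: 0.18 mL brought to 26.4 mL → factor 26.4/0.18 = 146.67
Overall dilution factor = 264.33 × 2.8889 × 4.6957 × 22.591 × 3 × 146.67 = 3.5642 × 10^7
Stock = 8.42 × 10^-8 μM × 3.5642 × 10^7 = 3.00 μM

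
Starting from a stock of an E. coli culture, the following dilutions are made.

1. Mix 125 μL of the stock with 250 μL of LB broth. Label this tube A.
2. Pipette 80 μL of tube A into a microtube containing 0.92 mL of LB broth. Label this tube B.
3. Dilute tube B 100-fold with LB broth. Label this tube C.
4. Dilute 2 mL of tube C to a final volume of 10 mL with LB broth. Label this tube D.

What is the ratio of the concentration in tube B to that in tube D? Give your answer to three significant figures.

500

Step 1: 125 μL + 250 μL = 375 μL total → factor 375/125 = 3
Step 2: 80 μL + 0.92 mL = 1000 μL total → factor 1000/80 = 12.5
Step 3: 100-fold → factor 100
Step 4: 2 mL brought to 10 mL → factor 10/2 = 5
Dilution factor to tube B = 37.5; to tube D = 18750
[tube B]/[tube D] = (factor to tube D)/(factor to tube B) = 18750/37.5 = 500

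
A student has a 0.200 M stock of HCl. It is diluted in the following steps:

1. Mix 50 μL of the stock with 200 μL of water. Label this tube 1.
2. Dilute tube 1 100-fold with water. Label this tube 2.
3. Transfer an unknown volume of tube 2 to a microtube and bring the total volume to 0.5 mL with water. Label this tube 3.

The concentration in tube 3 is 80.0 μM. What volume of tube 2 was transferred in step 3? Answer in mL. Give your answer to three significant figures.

0.100 mL

Step 1: 50 μL + 200 μL = 250 μL total → factor 250/50 = 5
Step 2: 100-fold → factor 100
Step 3: v brought to 0.5 mL → factor = 0.5 mL/v
Product of known-step factors = 500
Overall factor = 0.200 M / (80.0 μM) = 2500
Step-3 factor = 2500 / 500 = 5
v = 0.5 mL / 5 = 0.100 mL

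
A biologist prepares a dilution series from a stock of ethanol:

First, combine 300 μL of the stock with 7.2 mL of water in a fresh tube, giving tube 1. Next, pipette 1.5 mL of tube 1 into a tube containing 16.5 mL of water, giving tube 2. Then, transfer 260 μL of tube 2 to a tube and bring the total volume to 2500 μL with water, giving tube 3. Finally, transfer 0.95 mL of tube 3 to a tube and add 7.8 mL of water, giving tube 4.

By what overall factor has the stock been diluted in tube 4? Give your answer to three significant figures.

2.66 × 10^4

Step 1: 300 μL + 7.2 mL = 7500 μL total → factor 7500/300 = 25
Step 2: 1.5 mL + 16.5 mL = 18 mL total → factor 18/1.5 = 12
Step 3: 260 μL brought to 2500 μL → factor 2500/260 = 9.6154
Step 4: 0.95 mL + 7.8 mL = 8.75 mL total → factor 8.75/0.95 = 9.2105
Overall dilution factor = 25 × 12 × 9.6154 × 9.2105 = 26569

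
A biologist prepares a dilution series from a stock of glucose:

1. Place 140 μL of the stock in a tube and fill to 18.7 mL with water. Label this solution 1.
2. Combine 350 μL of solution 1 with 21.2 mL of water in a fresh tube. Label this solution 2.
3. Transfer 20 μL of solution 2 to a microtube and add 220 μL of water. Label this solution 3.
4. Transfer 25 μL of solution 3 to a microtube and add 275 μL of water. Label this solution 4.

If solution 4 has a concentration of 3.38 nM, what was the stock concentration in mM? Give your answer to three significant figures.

Step 1: 140 μL brought to 18.7 mL → factor 18700/140 = 133.57
Step 2: 350 μL + 21.2 mL = 21550 μL total → factor 21550/350 = 61.571
Step 3: 20 μL + 220 μL = 240 μL total → factor 240/20 = 12
Step 4: 25 μL + 275 μL = 300 μL total → factor 300/25 = 12
Overall dilution factor = 133.57 × 61.571 × 12 × 12 = 1.1843 × 10^6
Stock = 3.38 nM × 1.1843 × 10^6 = 4.003 × 10^6 nM = 4.00 mM

4.00 mM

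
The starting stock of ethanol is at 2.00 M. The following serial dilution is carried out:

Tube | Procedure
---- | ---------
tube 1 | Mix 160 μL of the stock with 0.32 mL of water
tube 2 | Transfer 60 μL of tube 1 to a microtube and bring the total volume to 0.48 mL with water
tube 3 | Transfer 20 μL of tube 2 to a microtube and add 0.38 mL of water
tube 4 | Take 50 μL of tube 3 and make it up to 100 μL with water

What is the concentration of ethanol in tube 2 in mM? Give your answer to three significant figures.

Step 1: 160 μL + 0.32 mL = 480 μL total → factor 480/160 = 3
Step 2: 60 μL brought to 0.48 mL → factor 480/60 = 8
Dilution factor through tube 2 = 3 × 8 = 24
[tube 2] = 2.00 M / 24 = 0.08333 M = 83.3 mM

83.3 mM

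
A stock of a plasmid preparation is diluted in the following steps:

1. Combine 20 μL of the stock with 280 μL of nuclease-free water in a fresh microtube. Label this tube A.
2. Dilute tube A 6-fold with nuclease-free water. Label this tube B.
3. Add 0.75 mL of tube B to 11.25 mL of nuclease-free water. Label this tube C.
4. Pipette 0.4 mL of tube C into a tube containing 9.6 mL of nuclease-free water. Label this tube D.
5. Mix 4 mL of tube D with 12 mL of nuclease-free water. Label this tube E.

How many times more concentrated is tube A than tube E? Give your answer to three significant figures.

9.60 × 10^3

Step 1: 20 μL + 280 μL = 300 μL total → factor 300/20 = 15
Step 2: 6-fold → factor 6
Step 3: 0.75 mL + 11.25 mL = 12 mL total → factor 12/0.75 = 16
Step 4: 0.4 mL + 9.6 mL = 10 mL total → factor 10/0.4 = 25
Step 5: 4 mL + 12 mL = 16 mL total → factor 16/4 = 4
Dilution factor to tube A = 15; to tube E = 1.44 × 10^5
[tube A]/[tube E] = (factor to tube E)/(factor to tube A) = 1.44 × 10^5/15 = 9.60 × 10^3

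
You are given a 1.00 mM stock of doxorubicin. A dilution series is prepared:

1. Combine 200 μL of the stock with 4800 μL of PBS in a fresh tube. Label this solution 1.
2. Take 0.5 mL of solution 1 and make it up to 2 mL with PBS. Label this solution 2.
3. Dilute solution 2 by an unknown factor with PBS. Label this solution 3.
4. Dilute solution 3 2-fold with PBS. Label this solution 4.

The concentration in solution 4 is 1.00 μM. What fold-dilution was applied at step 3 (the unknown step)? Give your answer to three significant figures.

5.00-fold

Step 1: 200 μL + 4800 μL = 5000 μL total → factor 5000/200 = 25
Step 2: 0.5 mL brought to 2 mL → factor 2/0.5 = 4
Step 3: unknown factor x
Step 4: 2-fold → factor 2
Product of known-step factors = 200
Overall factor = 1.00 mM / (1.00 μM) = 1000
x = 1000 / 200 = 5.00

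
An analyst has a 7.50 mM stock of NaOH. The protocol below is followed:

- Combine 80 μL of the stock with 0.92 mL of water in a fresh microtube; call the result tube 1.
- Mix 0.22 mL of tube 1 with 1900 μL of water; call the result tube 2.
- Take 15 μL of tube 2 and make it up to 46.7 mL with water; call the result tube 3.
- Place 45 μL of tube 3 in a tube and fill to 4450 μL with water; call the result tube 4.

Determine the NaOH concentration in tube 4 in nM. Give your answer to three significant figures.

Step 1: 80 μL + 0.92 mL = 1000 μL total → factor 1000/80 = 12.5
Step 2: 0.22 mL + 1900 μL = 2.12 mL total → factor 2.12/0.22 = 9.6364
Step 3: 15 μL brought to 46.7 mL → factor 46700/15 = 3113.3
Step 4: 45 μL brought to 4450 μL → factor 4450/45 = 98.889
Overall dilution factor = 12.5 × 9.6364 × 3113.3 × 98.889 = 3.7085 × 10^7
Final = 7.50 mM / 3.7085 × 10^7 = 2.022 × 10^-7 mM = 0.202 nM

0.202 nM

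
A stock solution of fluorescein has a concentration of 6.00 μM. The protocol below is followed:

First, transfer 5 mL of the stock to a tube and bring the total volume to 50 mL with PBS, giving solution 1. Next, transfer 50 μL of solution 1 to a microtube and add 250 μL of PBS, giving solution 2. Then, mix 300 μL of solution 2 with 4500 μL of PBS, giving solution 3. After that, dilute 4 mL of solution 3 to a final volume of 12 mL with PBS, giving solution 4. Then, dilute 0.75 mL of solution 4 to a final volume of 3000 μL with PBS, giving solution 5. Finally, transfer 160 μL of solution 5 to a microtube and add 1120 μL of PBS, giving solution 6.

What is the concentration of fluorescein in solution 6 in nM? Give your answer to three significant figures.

Step 1: 5 mL brought to 50 mL → factor 50/5 = 10
Step 2: 50 μL + 250 μL = 300 μL total → factor 300/50 = 6
Step 3: 300 μL + 4500 μL = 4800 μL total → factor 4800/300 = 16
Step 4: 4 mL brought to 12 mL → factor 12/4 = 3
Step 5: 0.75 mL brought to 3000 μL → factor 3/0.75 = 4
Step 6: 160 μL + 1120 μL = 1280 μL total → factor 1280/160 = 8
Overall dilution factor = 10 × 6 × 16 × 3 × 4 × 8 = 92160
Final = 6.00 μM / 92160 = 6.510 × 10^-5 μM = 0.0651 nM

0.0651 nM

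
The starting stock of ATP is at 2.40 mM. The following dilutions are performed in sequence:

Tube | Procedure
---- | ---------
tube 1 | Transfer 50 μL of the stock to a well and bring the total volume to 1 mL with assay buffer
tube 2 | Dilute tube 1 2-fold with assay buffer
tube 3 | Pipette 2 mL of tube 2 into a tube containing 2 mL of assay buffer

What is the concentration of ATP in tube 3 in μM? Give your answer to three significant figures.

Step 1: 50 μL brought to 1 mL → factor 1000/50 = 20
Step 2: 2-fold → factor 2
Step 3: 2 mL + 2 mL = 4 mL total → factor 4/2 = 2
Overall dilution factor = 20 × 2 × 2 = 80
Final = 2.40 mM / 80 = 0.03000 mM = 30.0 μM

30.0 μM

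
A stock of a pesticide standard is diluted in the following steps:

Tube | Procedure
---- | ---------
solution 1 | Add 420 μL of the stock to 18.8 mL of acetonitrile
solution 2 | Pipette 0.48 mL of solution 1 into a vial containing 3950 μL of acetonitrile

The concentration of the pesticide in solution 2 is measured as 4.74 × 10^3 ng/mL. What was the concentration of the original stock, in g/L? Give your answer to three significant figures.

2.00 g/L

Step 1: 420 μL + 18.8 mL = 19220 μL total → factor 19220/420 = 45.762
Step 2: 0.48 mL + 3950 μL = 4.43 mL total → factor 4.43/0.48 = 9.2292
Overall dilution factor = 45.762 × 9.2292 = 422.34
Stock = 4.74 × 10^3 ng/mL × 422.34 = 2.002 × 10^6 ng/mL = 2.00 g/L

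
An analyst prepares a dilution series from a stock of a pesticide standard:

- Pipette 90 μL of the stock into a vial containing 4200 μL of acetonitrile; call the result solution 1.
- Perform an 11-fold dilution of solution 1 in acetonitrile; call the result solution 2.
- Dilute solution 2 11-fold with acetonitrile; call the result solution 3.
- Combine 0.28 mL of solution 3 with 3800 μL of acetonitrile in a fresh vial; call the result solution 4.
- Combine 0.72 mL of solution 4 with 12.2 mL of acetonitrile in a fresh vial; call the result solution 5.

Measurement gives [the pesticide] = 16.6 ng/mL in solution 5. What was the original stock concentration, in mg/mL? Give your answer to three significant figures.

25.0 mg/mL

Step 1: 90 μL + 4200 μL = 4290 μL total → factor 4290/90 = 47.667
Step 2: 11-fold → factor 11
Step 3: 11-fold → factor 11
Step 4: 0.28 mL + 3800 μL = 4.08 mL total → factor 4.08/0.28 = 14.571
Step 5: 0.72 mL + 12.2 mL = 12.92 mL total → factor 12.92/0.72 = 17.944
Overall dilution factor = 47.667 × 11 × 11 × 14.571 × 17.944 = 1.5081 × 10^6
Stock = 16.6 ng/mL × 1.5081 × 10^6 = 2.503 × 10^7 ng/mL = 25.0 mg/mL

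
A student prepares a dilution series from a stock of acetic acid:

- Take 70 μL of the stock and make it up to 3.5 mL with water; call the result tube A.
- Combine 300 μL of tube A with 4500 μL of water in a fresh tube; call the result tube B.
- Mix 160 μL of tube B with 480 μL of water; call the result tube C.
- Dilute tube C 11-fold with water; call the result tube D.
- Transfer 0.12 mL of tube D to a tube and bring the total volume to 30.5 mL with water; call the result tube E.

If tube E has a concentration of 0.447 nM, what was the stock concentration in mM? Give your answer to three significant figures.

Step 1: 70 μL brought to 3.5 mL → factor 3500/70 = 50
Step 2: 300 μL + 4500 μL = 4800 μL total → factor 4800/300 = 16
Step 3: 160 μL + 480 μL = 640 μL total → factor 640/160 = 4
Step 4: 11-fold → factor 11
Step 5: 0.12 mL brought to 30.5 mL → factor 30.5/0.12 = 254.17
Overall dilution factor = 50 × 16 × 4 × 11 × 254.17 = 8.9467 × 10^6
Stock = 0.447 nM × 8.9467 × 10^6 = 3.999 × 10^6 nM = 4.00 mM

4.00 mM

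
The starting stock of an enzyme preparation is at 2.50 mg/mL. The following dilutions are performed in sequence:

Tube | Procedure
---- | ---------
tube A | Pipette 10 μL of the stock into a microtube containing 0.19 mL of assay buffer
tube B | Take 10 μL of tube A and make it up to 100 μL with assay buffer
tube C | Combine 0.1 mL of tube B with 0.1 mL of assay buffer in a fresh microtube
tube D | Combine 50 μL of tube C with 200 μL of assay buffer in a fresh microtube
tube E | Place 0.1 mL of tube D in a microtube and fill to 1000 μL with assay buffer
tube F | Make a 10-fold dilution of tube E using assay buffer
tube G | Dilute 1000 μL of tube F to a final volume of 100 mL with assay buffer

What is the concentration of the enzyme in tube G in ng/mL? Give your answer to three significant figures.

0.125 ng/mL

Step 1: 10 μL + 0.19 mL = 200 μL total → factor 200/10 = 20
Step 2: 10 μL brought to 100 μL → factor 100/10 = 10
Step 3: 0.1 mL + 0.1 mL = 0.2 mL total → factor 0.2/0.1 = 2
Step 4: 50 μL + 200 μL = 250 μL total → factor 250/50 = 5
Step 5: 0.1 mL brought to 1000 μL → factor 1/0.1 = 10
Step 6: 10-fold → factor 10
Step 7: 1000 μL brought to 100 mL → factor 1 × 10^5/1000 = 100
Overall dilution factor = 20 × 10 × 2 × 5 × 10 × 10 × 100 = 2 × 10^7
Final = 2.50 mg/mL / 2 × 10^7 = 1.250 × 10^-7 mg/mL = 0.125 ng/mL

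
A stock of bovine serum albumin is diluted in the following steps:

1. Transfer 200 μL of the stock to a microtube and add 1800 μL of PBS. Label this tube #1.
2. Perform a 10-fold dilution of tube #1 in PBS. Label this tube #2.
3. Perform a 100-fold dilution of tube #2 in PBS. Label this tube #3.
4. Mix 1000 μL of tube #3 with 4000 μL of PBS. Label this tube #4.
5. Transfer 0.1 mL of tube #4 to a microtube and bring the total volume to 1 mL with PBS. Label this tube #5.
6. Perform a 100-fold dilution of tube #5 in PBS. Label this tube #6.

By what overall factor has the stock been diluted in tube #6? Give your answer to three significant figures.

Step 1: 200 μL + 1800 μL = 2000 μL total → factor 2000/200 = 10
Step 2: 10-fold → factor 10
Step 3: 100-fold → factor 100
Step 4: 1000 μL + 4000 μL = 5000 μL total → factor 5000/1000 = 5
Step 5: 0.1 mL brought to 1 mL → factor 1/0.1 = 10
Step 6: 100-fold → factor 100
Overall dilution factor = 10 × 10 × 100 × 5 × 10 × 100 = 5 × 10^7

5.00 × 10^7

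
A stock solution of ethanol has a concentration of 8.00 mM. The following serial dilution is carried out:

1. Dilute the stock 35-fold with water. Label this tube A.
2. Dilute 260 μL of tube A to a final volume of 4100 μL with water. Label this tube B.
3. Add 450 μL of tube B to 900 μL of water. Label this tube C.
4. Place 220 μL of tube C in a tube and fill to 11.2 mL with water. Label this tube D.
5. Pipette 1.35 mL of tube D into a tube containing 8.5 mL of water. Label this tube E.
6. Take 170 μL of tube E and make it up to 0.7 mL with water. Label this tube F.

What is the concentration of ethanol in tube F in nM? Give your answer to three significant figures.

Step 1: 35-fold → factor 35
Step 2: 260 μL brought to 4100 μL → factor 4100/260 = 15.769
Step 3: 450 μL + 900 μL = 1350 μL total → factor 1350/450 = 3
Step 4: 220 μL brought to 11.2 mL → factor 11200/220 = 50.909
Step 5: 1.35 mL + 8.5 mL = 9.85 mL total → factor 9.85/1.35 = 7.2963
Step 6: 170 μL brought to 0.7 mL → factor 700/170 = 4.1176
Overall dilution factor = 35 × 15.769 × 3 × 50.909 × 7.2963 × 4.1176 = 2.5325 × 10^6
Final = 8.00 mM / 2.5325 × 10^6 = 3.159 × 10^-6 mM = 3.16 nM

3.16 nM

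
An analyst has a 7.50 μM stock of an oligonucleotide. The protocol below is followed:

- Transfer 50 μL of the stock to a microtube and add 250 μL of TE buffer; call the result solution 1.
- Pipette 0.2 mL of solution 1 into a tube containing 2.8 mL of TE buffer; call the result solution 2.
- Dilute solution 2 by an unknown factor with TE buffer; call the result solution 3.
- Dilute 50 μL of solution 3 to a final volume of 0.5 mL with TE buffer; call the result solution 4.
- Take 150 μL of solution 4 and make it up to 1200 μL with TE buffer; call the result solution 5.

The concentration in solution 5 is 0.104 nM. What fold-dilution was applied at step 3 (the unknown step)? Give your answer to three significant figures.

10.0-fold

Step 1: 50 μL + 250 μL = 300 μL total → factor 300/50 = 6
Step 2: 0.2 mL + 2.8 mL = 3 mL total → factor 3/0.2 = 15
Step 3: unknown factor x
Step 4: 50 μL brought to 0.5 mL → factor 500/50 = 10
Step 5: 150 μL brought to 1200 μL → factor 1200/150 = 8
Product of known-step factors = 7200
Overall factor = 7.50 μM / (0.104 nM) = 72115
x = 72115 / 7200 = 10.0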